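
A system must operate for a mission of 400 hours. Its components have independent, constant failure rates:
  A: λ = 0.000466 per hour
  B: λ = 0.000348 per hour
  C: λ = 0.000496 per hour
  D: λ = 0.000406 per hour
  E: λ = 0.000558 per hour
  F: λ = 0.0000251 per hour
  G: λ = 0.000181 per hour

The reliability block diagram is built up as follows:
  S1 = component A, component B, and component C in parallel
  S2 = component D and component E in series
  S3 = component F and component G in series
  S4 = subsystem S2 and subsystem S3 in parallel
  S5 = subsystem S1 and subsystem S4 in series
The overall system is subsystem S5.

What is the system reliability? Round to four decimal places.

R(A) = exp(−0.000466 × 400) = 0.829942
R(B) = exp(−0.000348 × 400) = 0.870054
R(C) = exp(−0.000496 × 400) = 0.820042
R(D) = exp(−0.000406 × 400) = 0.850101
R(E) = exp(−0.000558 × 400) = 0.799955
R(F) = exp(−0.0000251 × 400) = 0.990010
R(G) = exp(−0.000181 × 400) = 0.930159
Parallel (A, B, and C): 1 − (1 − 0.829942)(1 − 0.870054)(1 − 0.820042) = 0.996023
Series (D and E): 0.850101 × 0.799955 = 0.680043
Series (F and G): 0.990010 × 0.930159 = 0.920867
Parallel ([0.680043] and [0.920867]): 1 − (1 − 0.680043)(1 − 0.920867) = 0.974681
Series ([0.996023] and [0.974681]): 0.996023 × 0.974681 = 0.9708

0.9708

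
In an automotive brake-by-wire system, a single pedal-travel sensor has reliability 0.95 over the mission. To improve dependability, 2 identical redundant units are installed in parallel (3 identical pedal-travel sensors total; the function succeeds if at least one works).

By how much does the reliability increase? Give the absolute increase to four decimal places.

R_before = 0.95
R_after = 1 − (1 − 0.95)^3 = 0.9999
ΔR = 0.9999 − 0.95 = 0.0499

0.0499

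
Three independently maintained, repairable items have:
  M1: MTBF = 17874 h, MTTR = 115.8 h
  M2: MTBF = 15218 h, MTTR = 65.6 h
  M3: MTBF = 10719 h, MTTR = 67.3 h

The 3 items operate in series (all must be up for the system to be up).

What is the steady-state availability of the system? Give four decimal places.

0.9831

A(M1) = MTBF/(MTBF+MTTR) = 17874/(17874+115.8) = 0.993563
A(M2) = MTBF/(MTBF+MTTR) = 15218/(15218+65.6) = 0.995708
A(M3) = MTBF/(MTBF+MTTR) = 10719/(10719+67.3) = 0.993761
Series availability: 0.993563 × 0.995708 × 0.993761 = 0.9831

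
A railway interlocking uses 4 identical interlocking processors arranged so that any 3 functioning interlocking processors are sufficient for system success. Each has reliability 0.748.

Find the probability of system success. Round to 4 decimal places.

0.7349

R = Σ_{i=3}^{4} C(4,i) p^i (1−p)^{4−i} with p = 0.748
C(4,3)·0.748^3·0.252^1 = 0.421857
C(4,4)·0.748^4·0.252^0 = 0.313045
Sum = 0.7349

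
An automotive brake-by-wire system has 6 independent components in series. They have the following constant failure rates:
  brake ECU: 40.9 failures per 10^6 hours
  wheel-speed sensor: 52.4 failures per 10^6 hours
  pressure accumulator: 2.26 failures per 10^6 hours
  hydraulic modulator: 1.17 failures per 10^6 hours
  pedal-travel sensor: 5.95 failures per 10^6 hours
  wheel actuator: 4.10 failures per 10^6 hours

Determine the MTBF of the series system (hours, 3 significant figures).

Series of exponential components: λ_sys = Σ λ_i
λ_sys = 0.0000409 + 0.0000524 + 0.00000226 + 0.00000117 + 0.00000595 + 0.00000410 = 1.0678e-04 /h
MTBF = 1 / λ_sys = 9370 h

9370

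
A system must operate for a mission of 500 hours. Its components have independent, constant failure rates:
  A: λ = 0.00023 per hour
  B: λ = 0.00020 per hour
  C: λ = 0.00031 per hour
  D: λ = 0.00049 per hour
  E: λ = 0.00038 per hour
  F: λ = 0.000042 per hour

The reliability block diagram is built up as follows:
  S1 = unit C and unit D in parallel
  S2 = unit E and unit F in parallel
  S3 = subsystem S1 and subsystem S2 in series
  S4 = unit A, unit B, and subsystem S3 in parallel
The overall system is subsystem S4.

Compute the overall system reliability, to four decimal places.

R(A) = exp(−0.00023 × 500) = 0.891366
R(B) = exp(−0.00020 × 500) = 0.904837
R(C) = exp(−0.00031 × 500) = 0.856415
R(D) = exp(−0.00049 × 500) = 0.782705
R(E) = exp(−0.00038 × 500) = 0.826959
R(F) = exp(−0.000042 × 500) = 0.979219
Parallel (C and D): 1 − (1 − 0.856415)(1 − 0.782705) = 0.968800
Parallel (E and F): 1 − (1 − 0.826959)(1 − 0.979219) = 0.996404
Series ([0.968800] and [0.996404]): 0.968800 × 0.996404 = 0.965316
Parallel (A, B, and [0.965316]): 1 − (1 − 0.891366)(1 − 0.904837)(1 − 0.965316) = 0.9996

0.9996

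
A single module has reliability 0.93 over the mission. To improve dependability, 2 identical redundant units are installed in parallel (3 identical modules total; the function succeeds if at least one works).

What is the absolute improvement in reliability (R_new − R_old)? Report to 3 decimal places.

R_before = 0.93
R_after = 1 − (1 − 0.93)^3 = 1.000
ΔR = 1.000 − 0.93 = 0.070

0.070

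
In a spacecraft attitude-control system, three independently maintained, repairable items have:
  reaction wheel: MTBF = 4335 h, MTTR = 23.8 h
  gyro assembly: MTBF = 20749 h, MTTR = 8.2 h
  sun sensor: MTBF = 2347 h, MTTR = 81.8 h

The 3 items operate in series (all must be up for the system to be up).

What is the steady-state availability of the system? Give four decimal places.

0.9607

A(reaction wheel) = MTBF/(MTBF+MTTR) = 4335/(4335+23.8) = 0.994540
A(gyro assembly) = MTBF/(MTBF+MTTR) = 20749/(20749+8.2) = 0.999605
A(sun sensor) = MTBF/(MTBF+MTTR) = 2347/(2347+81.8) = 0.966321
Series availability: 0.994540 × 0.999605 × 0.966321 = 0.9607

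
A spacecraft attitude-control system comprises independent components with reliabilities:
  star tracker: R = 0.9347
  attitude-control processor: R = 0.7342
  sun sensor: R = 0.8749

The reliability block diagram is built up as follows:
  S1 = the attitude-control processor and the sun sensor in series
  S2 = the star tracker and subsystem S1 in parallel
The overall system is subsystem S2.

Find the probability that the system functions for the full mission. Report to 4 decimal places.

Series (attitude-control processor and sun sensor): 0.734200 × 0.874900 = 0.642352
Parallel (star tracker and [0.642352]): 1 − (1 − 0.934700)(1 − 0.642352) = 0.9766

0.9766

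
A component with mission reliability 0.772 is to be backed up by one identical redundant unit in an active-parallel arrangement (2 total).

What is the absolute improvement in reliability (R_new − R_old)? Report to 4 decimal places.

R_before = 0.772
R_after = 1 − (1 − 0.772)^2 = 0.9480
ΔR = 0.9480 − 0.772 = 0.1760

0.1760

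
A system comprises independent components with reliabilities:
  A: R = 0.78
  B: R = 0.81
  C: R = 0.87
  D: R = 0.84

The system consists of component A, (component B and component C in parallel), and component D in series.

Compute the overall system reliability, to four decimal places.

Parallel (B and C): 1 − (1 − 0.810000)(1 − 0.870000) = 0.975300
Series (A, [0.975300], and D): 0.780000 × 0.975300 × 0.840000 = 0.6390

0.6390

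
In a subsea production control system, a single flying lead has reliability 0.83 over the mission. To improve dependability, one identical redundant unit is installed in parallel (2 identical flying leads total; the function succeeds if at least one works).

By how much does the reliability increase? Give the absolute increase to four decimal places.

0.1411

R_before = 0.83
R_after = 1 − (1 − 0.83)^2 = 0.9711
ΔR = 0.9711 − 0.83 = 0.1411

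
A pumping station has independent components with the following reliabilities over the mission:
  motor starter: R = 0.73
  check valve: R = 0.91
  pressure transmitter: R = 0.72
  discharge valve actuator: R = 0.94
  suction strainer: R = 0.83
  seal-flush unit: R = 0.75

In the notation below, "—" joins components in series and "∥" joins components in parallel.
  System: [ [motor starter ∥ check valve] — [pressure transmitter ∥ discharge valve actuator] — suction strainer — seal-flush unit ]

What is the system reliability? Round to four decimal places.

0.5972

Parallel (motor starter and check valve): 1 − (1 − 0.730000)(1 − 0.910000) = 0.975700
Parallel (pressure transmitter and discharge valve actuator): 1 − (1 − 0.720000)(1 − 0.940000) = 0.983200
Series ([0.975700], [0.983200], suction strainer, and seal-flush unit): 0.975700 × 0.983200 × 0.830000 × 0.750000 = 0.5972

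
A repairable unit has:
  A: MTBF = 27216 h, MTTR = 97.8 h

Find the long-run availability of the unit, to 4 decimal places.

0.9964

A(A) = MTBF/(MTBF+MTTR) = 27216/(27216+97.8) = 0.9964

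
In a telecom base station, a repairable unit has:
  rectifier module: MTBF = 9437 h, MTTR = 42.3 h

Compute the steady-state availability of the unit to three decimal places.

A(rectifier module) = MTBF/(MTBF+MTTR) = 9437/(9437+42.3) = 0.996

0.996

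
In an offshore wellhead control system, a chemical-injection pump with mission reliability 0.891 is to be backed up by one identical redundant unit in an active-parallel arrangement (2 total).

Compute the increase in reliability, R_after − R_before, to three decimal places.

R_before = 0.891
R_after = 1 − (1 − 0.891)^2 = 0.988
ΔR = 0.988 − 0.891 = 0.097

0.097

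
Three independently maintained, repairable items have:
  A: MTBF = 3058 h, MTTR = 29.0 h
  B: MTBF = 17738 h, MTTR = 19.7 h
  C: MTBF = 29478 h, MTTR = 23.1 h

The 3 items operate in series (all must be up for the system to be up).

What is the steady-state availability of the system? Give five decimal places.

A(A) = MTBF/(MTBF+MTTR) = 3058/(3058+29.0) = 0.990606
A(B) = MTBF/(MTBF+MTTR) = 17738/(17738+19.7) = 0.998891
A(C) = MTBF/(MTBF+MTTR) = 29478/(29478+23.1) = 0.999217
Series availability: 0.990606 × 0.998891 × 0.999217 = 0.98873

0.98873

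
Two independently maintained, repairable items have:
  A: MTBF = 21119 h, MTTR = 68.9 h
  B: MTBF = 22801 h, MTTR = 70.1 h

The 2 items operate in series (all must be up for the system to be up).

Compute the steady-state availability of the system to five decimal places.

A(A) = MTBF/(MTBF+MTTR) = 21119/(21119+68.9) = 0.996748
A(B) = MTBF/(MTBF+MTTR) = 22801/(22801+70.1) = 0.996935
Series availability: 0.996748 × 0.996935 = 0.99369

0.99369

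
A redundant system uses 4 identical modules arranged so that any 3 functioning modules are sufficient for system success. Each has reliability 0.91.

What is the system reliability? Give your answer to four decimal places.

0.9570

R = Σ_{i=3}^{4} C(4,i) p^i (1−p)^{4−i} with p = 0.91
C(4,3)·0.91^3·0.09^1 = 0.271286
C(4,4)·0.91^4·0.09^0 = 0.685750
Sum = 0.9570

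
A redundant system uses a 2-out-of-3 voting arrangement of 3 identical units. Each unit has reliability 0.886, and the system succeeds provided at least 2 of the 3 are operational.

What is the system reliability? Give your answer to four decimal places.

R = Σ_{i=2}^{3} C(3,i) p^i (1−p)^{3−i} with p = 0.886
C(3,2)·0.886^2·0.114^1 = 0.268469
C(3,3)·0.886^3·0.114^0 = 0.695506
Sum = 0.9640

0.9640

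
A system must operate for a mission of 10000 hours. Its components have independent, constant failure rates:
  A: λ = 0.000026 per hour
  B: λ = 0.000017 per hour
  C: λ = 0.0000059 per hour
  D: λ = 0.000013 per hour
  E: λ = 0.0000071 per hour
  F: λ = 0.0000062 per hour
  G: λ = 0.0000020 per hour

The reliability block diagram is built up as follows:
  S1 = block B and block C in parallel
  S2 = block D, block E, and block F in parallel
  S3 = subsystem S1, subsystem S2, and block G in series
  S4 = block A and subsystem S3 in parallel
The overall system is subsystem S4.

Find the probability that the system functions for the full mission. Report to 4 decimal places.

R(A) = exp(−0.000026 × 10000) = 0.771052
R(B) = exp(−0.000017 × 10000) = 0.843665
R(C) = exp(−0.0000059 × 10000) = 0.942707
R(D) = exp(−0.000013 × 10000) = 0.878095
R(E) = exp(−0.0000071 × 10000) = 0.931462
R(F) = exp(−0.0000062 × 10000) = 0.939883
R(G) = exp(−0.0000020 × 10000) = 0.980199
Parallel (B and C): 1 − (1 − 0.843665)(1 − 0.942707) = 0.991043
Parallel (D, E, and F): 1 − (1 − 0.878095)(1 − 0.931462)(1 − 0.939883) = 0.999498
Series ([0.991043], [0.999498], and G): 0.991043 × 0.999498 × 0.980199 = 0.970932
Parallel (A and [0.970932]): 1 − (1 − 0.771052)(1 − 0.970932) = 0.9933

0.9933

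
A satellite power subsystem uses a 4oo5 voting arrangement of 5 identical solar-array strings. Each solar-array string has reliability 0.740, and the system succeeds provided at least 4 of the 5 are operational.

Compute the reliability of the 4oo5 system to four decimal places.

0.6117

R = Σ_{i=4}^{5} C(5,i) p^i (1−p)^{5−i} with p = 0.740
C(5,4)·0.740^4·0.260^1 = 0.389825
C(5,5)·0.740^5·0.260^0 = 0.221901
Sum = 0.6117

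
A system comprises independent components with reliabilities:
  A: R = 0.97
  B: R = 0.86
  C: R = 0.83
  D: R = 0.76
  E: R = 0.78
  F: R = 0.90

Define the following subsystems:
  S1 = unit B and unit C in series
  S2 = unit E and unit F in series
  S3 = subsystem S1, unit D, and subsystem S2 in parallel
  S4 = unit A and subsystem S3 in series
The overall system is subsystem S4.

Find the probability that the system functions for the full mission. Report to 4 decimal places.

0.9501

Series (B and C): 0.860000 × 0.830000 = 0.713800
Series (E and F): 0.780000 × 0.900000 = 0.702000
Parallel ([0.713800], D, and [0.702000]): 1 − (1 − 0.713800)(1 − 0.760000)(1 − 0.702000) = 0.979531
Series (A and [0.979531]): 0.970000 × 0.979531 = 0.9501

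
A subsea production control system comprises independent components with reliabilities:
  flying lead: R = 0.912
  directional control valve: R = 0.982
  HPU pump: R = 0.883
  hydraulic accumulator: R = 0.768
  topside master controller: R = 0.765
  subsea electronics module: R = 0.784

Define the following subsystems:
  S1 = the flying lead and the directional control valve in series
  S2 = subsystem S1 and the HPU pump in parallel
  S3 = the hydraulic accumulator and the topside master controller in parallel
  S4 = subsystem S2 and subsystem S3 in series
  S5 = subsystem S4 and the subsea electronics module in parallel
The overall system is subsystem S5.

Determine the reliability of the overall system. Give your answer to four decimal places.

Series (flying lead and directional control valve): 0.912000 × 0.982000 = 0.895584
Parallel ([0.895584] and HPU pump): 1 − (1 − 0.895584)(1 − 0.883000) = 0.987783
Parallel (hydraulic accumulator and topside master controller): 1 − (1 − 0.768000)(1 − 0.765000) = 0.945480
Series ([0.987783] and [0.945480]): 0.987783 × 0.945480 = 0.933929
Parallel ([0.933929] and subsea electronics module): 1 − (1 − 0.933929)(1 − 0.784000) = 0.9857

0.9857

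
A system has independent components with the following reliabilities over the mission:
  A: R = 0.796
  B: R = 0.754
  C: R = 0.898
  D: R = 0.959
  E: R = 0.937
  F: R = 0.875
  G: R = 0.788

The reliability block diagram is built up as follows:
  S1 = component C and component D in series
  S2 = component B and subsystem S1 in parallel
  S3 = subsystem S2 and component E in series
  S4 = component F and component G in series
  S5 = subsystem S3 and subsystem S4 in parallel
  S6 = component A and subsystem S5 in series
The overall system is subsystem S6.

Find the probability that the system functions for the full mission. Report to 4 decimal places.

0.7725

Series (C and D): 0.898000 × 0.959000 = 0.861182
Parallel (B and [0.861182]): 1 − (1 − 0.754000)(1 − 0.861182) = 0.965851
Series ([0.965851] and E): 0.965851 × 0.937000 = 0.905002
Series (F and G): 0.875000 × 0.788000 = 0.689500
Parallel ([0.905002] and [0.689500]): 1 − (1 − 0.905002)(1 − 0.689500) = 0.970503
Series (A and [0.970503]): 0.796000 × 0.970503 = 0.7725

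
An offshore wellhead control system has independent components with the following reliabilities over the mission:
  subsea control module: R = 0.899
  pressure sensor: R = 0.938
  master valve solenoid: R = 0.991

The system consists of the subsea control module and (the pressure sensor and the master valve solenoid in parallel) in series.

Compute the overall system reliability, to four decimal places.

0.8985

Parallel (pressure sensor and master valve solenoid): 1 − (1 − 0.938000)(1 − 0.991000) = 0.999442
Series (subsea control module and [0.999442]): 0.899000 × 0.999442 = 0.8985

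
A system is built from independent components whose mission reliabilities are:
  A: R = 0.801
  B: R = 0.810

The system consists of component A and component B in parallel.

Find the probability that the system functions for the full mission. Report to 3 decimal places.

Parallel (A and B): 1 − (1 − 0.80100)(1 − 0.81000) = 0.962

0.962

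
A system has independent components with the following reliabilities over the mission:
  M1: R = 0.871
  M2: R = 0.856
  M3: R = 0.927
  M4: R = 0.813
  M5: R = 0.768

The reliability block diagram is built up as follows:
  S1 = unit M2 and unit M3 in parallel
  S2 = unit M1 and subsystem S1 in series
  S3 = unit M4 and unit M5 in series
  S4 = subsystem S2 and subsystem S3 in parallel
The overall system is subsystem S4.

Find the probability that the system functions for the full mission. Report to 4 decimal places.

Parallel (M2 and M3): 1 − (1 − 0.856000)(1 − 0.927000) = 0.989488
Series (M1 and [0.989488]): 0.871000 × 0.989488 = 0.861844
Series (M4 and M5): 0.813000 × 0.768000 = 0.624384
Parallel ([0.861844] and [0.624384]): 1 − (1 − 0.861844)(1 − 0.624384) = 0.9481

0.9481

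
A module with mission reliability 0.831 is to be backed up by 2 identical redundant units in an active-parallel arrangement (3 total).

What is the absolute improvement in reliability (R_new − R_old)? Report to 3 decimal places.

0.164

R_before = 0.831
R_after = 1 − (1 − 0.831)^3 = 0.995
ΔR = 0.995 − 0.831 = 0.164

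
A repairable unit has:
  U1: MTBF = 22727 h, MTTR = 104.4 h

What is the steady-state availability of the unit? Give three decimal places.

0.995

A(U1) = MTBF/(MTBF+MTTR) = 22727/(22727+104.4) = 0.995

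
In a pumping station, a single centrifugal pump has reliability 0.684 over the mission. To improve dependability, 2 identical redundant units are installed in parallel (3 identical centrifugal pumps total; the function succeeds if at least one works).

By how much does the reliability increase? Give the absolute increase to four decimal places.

0.2844

R_before = 0.684
R_after = 1 − (1 − 0.684)^3 = 0.9684
ΔR = 0.9684 − 0.684 = 0.2844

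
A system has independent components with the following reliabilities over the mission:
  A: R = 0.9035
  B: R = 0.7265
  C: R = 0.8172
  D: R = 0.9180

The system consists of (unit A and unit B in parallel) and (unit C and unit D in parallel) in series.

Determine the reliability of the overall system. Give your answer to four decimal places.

0.9590

Parallel (A and B): 1 − (1 − 0.903500)(1 − 0.726500) = 0.973607
Parallel (C and D): 1 − (1 − 0.817200)(1 − 0.918000) = 0.985010
Series ([0.973607] and [0.985010]): 0.973607 × 0.985010 = 0.9590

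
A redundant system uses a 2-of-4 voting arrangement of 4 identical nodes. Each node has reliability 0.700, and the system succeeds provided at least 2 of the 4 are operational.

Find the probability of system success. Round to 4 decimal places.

0.9163

R = Σ_{i=2}^{4} C(4,i) p^i (1−p)^{4−i} with p = 0.700
C(4,2)·0.700^2·0.300^2 = 0.264600
C(4,3)·0.700^3·0.300^1 = 0.411600
C(4,4)·0.700^4·0.300^0 = 0.240100
Sum = 0.9163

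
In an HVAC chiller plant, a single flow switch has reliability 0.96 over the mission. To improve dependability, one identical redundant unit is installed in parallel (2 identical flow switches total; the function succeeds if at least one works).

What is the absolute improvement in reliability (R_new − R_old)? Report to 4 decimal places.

R_before = 0.96
R_after = 1 − (1 − 0.96)^2 = 0.9984
ΔR = 0.9984 − 0.96 = 0.0384

0.0384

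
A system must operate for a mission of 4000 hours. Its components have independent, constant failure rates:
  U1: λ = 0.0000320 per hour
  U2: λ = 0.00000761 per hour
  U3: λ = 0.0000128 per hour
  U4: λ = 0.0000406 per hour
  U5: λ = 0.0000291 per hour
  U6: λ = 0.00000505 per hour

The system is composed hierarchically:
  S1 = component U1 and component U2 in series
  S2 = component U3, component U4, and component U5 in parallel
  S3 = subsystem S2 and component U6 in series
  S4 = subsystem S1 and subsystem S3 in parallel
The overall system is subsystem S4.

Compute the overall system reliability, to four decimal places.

R(U1) = exp(−0.0000320 × 4000) = 0.879853
R(U2) = exp(−0.00000761 × 4000) = 0.970019
R(U3) = exp(−0.0000128 × 4000) = 0.950089
R(U4) = exp(−0.0000406 × 4000) = 0.850101
R(U5) = exp(−0.0000291 × 4000) = 0.890119
R(U6) = exp(−0.00000505 × 4000) = 0.980003
Series (U1 and U2): 0.879853 × 0.970019 = 0.853474
Parallel (U3, U4, and U5): 1 − (1 − 0.950089)(1 − 0.850101)(1 − 0.890119) = 0.999178
Series ([0.999178] and U6): 0.999178 × 0.980003 = 0.979197
Parallel ([0.853474] and [0.979197]): 1 − (1 − 0.853474)(1 − 0.979197) = 0.9970

0.9970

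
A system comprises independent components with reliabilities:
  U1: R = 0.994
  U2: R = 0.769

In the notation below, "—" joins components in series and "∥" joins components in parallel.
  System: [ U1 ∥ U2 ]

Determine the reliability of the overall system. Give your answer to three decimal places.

Parallel (U1 and U2): 1 − (1 − 0.99400)(1 − 0.76900) = 0.999

0.999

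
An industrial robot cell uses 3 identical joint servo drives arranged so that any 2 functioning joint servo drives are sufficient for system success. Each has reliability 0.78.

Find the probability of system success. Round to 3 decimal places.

R = Σ_{i=2}^{3} C(3,i) p^i (1−p)^{3−i} with p = 0.78
C(3,2)·0.78^2·0.22^1 = 0.40154
C(3,3)·0.78^3·0.22^0 = 0.47455
Sum = 0.876

0.876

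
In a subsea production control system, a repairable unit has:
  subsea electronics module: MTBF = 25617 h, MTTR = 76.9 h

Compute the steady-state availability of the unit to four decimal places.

A(subsea electronics module) = MTBF/(MTBF+MTTR) = 25617/(25617+76.9) = 0.9970

0.9970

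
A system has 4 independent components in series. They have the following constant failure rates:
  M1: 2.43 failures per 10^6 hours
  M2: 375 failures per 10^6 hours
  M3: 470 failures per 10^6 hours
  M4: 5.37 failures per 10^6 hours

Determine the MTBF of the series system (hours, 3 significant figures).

1170

Series of exponential components: λ_sys = Σ λ_i
λ_sys = 0.00000243 + 0.000375 + 0.000470 + 0.00000537 = 8.5280e-04 /h
MTBF = 1 / λ_sys = 1170 h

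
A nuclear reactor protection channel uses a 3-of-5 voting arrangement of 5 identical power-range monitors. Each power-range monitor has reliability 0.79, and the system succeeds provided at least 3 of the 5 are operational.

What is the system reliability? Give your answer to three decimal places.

0.934

R = Σ_{i=3}^{5} C(5,i) p^i (1−p)^{5−i} with p = 0.79
C(5,3)·0.79^3·0.21^2 = 0.21743
C(5,4)·0.79^4·0.21^1 = 0.40898
C(5,5)·0.79^5·0.21^0 = 0.30771
Sum = 0.934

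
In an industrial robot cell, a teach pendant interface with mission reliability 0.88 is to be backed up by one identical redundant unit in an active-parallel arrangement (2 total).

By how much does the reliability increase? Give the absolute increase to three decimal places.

0.106

R_before = 0.88
R_after = 1 − (1 − 0.88)^2 = 0.986
ΔR = 0.986 − 0.88 = 0.106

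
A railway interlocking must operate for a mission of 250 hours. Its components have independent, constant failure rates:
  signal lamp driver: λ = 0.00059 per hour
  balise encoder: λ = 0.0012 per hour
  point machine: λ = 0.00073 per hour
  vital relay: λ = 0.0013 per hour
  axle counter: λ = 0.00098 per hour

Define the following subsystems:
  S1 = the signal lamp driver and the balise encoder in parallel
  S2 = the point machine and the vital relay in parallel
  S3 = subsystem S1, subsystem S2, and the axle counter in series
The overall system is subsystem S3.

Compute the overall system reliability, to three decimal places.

R(signal lamp driver) = exp(−0.00059 × 250) = 0.86286
R(balise encoder) = exp(−0.0012 × 250) = 0.74082
R(point machine) = exp(−0.00073 × 250) = 0.83318
R(vital relay) = exp(−0.0013 × 250) = 0.72253
R(axle counter) = exp(−0.00098 × 250) = 0.78270
Parallel (signal lamp driver and balise encoder): 1 − (1 − 0.86286)(1 − 0.74082) = 0.96446
Parallel (point machine and vital relay): 1 − (1 − 0.83318)(1 − 0.72253) = 0.95371
Series ([0.96446], [0.95371], and axle counter): 0.96446 × 0.95371 × 0.78270 = 0.720

0.720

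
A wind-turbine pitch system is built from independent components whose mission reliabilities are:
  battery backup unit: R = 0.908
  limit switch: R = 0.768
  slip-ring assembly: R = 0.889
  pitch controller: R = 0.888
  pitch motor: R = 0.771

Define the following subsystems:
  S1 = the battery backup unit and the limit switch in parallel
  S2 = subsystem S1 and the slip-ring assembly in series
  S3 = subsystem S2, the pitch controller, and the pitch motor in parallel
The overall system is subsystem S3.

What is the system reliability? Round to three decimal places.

Parallel (battery backup unit and limit switch): 1 − (1 − 0.90800)(1 − 0.76800) = 0.97866
Series ([0.97866] and slip-ring assembly): 0.97866 × 0.88900 = 0.87003
Parallel ([0.87003], pitch controller, and pitch motor): 1 − (1 − 0.87003)(1 − 0.88800)(1 − 0.77100) = 0.997

0.997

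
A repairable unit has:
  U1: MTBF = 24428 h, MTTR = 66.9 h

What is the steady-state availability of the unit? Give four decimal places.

A(U1) = MTBF/(MTBF+MTTR) = 24428/(24428+66.9) = 0.9973

0.9973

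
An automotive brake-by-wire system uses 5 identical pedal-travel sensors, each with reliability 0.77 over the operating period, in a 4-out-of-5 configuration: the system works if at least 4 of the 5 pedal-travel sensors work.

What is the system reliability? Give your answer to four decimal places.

R = Σ_{i=4}^{5} C(5,i) p^i (1−p)^{5−i} with p = 0.77
C(5,4)·0.77^4·0.23^1 = 0.404260
C(5,5)·0.77^5·0.23^0 = 0.270678
Sum = 0.6749

0.6749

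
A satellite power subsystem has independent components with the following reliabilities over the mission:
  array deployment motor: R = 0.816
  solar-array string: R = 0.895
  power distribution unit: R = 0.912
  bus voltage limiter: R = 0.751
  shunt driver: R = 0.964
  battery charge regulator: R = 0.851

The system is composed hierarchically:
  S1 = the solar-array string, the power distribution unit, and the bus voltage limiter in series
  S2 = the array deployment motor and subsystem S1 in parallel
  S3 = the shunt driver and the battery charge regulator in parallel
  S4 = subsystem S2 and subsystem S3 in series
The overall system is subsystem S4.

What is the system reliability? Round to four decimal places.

0.9238

Series (solar-array string, power distribution unit, and bus voltage limiter): 0.895000 × 0.912000 × 0.751000 = 0.612996
Parallel (array deployment motor and [0.612996]): 1 − (1 − 0.816000)(1 − 0.612996) = 0.928791
Parallel (shunt driver and battery charge regulator): 1 − (1 − 0.964000)(1 − 0.851000) = 0.994636
Series ([0.928791] and [0.994636]): 0.928791 × 0.994636 = 0.9238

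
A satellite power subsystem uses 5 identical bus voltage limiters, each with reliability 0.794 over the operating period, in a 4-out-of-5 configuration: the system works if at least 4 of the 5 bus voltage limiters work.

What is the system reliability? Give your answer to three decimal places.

0.725

R = Σ_{i=4}^{5} C(5,i) p^i (1−p)^{5−i} with p = 0.794
C(5,4)·0.794^4·0.206^1 = 0.40937
C(5,5)·0.794^5·0.206^0 = 0.31557
Sum = 0.725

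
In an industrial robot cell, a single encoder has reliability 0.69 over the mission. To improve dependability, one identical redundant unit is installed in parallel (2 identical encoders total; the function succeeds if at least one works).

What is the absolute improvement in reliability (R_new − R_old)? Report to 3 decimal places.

R_before = 0.69
R_after = 1 − (1 − 0.69)^2 = 0.904
ΔR = 0.904 − 0.69 = 0.214

0.214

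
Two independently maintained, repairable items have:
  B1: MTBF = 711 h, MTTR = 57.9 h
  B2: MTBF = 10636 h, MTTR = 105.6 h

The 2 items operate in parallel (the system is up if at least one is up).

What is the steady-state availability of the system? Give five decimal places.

A(B1) = MTBF/(MTBF+MTTR) = 711/(711+57.9) = 0.924698
A(B2) = MTBF/(MTBF+MTTR) = 10636/(10636+105.6) = 0.990169
Parallel availability: 1 − (1 − 0.924698)(1 − 0.990169) = 0.99926

0.99926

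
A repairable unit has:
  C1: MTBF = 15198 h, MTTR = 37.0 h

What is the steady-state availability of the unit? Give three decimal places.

0.998

A(C1) = MTBF/(MTBF+MTTR) = 15198/(15198+37.0) = 0.998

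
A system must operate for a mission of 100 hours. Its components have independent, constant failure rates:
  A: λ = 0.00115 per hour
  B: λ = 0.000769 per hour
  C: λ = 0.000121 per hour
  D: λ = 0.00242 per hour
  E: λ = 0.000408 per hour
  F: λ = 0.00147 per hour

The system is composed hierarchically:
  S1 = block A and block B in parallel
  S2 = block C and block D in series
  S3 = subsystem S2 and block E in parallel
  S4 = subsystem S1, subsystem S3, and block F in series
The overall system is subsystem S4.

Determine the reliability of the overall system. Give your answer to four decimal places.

0.8487

R(A) = exp(−0.00115 × 100) = 0.891366
R(B) = exp(−0.000769 × 100) = 0.925982
R(C) = exp(−0.000121 × 100) = 0.987973
R(D) = exp(−0.00242 × 100) = 0.785056
R(E) = exp(−0.000408 × 100) = 0.960021
R(F) = exp(−0.00147 × 100) = 0.863294
Parallel (A and B): 1 − (1 − 0.891366)(1 − 0.925982) = 0.991959
Series (C and D): 0.987973 × 0.785056 = 0.775614
Parallel ([0.775614] and E): 1 − (1 − 0.775614)(1 − 0.960021) = 0.991029
Series ([0.991959], [0.991029], and F): 0.991959 × 0.991029 × 0.863294 = 0.8487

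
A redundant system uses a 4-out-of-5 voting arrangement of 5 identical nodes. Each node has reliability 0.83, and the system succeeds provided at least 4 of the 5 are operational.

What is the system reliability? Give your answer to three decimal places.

R = Σ_{i=4}^{5} C(5,i) p^i (1−p)^{5−i} with p = 0.83
C(5,4)·0.83^4·0.17^1 = 0.40340
C(5,5)·0.83^5·0.17^0 = 0.39390
Sum = 0.797

0.797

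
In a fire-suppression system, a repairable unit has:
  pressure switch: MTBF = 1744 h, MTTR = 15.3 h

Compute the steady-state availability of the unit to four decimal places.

0.9913

A(pressure switch) = MTBF/(MTBF+MTTR) = 1744/(1744+15.3) = 0.9913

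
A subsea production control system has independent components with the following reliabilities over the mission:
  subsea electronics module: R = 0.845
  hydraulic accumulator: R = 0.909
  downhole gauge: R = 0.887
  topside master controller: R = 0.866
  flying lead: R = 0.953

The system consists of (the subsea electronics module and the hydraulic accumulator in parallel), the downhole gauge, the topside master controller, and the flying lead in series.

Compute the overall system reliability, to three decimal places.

0.722

Parallel (subsea electronics module and hydraulic accumulator): 1 − (1 − 0.84500)(1 − 0.90900) = 0.98590
Series ([0.98590], downhole gauge, topside master controller, and flying lead): 0.98590 × 0.88700 × 0.86600 × 0.95300 = 0.722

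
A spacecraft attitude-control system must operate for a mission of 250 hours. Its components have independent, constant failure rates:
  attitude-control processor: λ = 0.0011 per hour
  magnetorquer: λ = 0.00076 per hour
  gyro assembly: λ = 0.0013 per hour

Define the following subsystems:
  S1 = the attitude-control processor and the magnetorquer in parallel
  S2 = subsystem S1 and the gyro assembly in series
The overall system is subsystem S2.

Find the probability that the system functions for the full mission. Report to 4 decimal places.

R(attitude-control processor) = exp(−0.0011 × 250) = 0.759572
R(magnetorquer) = exp(−0.00076 × 250) = 0.826959
R(gyro assembly) = exp(−0.0013 × 250) = 0.722527
Parallel (attitude-control processor and magnetorquer): 1 − (1 − 0.759572)(1 − 0.826959) = 0.958396
Series ([0.958396] and gyro assembly): 0.958396 × 0.722527 = 0.6925

0.6925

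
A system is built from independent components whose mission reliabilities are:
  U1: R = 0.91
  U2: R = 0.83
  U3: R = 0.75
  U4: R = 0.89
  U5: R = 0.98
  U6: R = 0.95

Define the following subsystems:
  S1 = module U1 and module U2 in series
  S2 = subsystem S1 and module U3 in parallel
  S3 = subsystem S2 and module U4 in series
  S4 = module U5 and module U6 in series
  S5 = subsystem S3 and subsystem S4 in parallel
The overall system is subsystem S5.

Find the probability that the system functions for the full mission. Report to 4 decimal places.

Series (U1 and U2): 0.910000 × 0.830000 = 0.755300
Parallel ([0.755300] and U3): 1 − (1 − 0.755300)(1 − 0.750000) = 0.938825
Series ([0.938825] and U4): 0.938825 × 0.890000 = 0.835554
Series (U5 and U6): 0.980000 × 0.950000 = 0.931000
Parallel ([0.835554] and [0.931000]): 1 − (1 − 0.835554)(1 − 0.931000) = 0.9887

0.9887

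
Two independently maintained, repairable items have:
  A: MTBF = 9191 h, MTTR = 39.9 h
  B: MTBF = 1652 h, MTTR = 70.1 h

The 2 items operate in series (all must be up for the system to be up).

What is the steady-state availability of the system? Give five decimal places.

0.95515

A(A) = MTBF/(MTBF+MTTR) = 9191/(9191+39.9) = 0.995678
A(B) = MTBF/(MTBF+MTTR) = 1652/(1652+70.1) = 0.959294
Series availability: 0.995678 × 0.959294 = 0.95515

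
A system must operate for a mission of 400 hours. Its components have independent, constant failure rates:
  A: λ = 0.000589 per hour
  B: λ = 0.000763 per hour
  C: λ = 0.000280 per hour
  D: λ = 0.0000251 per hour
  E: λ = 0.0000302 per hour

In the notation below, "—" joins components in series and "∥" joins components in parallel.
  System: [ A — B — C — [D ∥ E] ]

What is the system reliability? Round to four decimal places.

0.5205

R(A) = exp(−0.000589 × 400) = 0.790097
R(B) = exp(−0.000763 × 400) = 0.736976
R(C) = exp(−0.000280 × 400) = 0.894044
R(D) = exp(−0.0000251 × 400) = 0.990010
R(E) = exp(−0.0000302 × 400) = 0.987993
Parallel (D and E): 1 − (1 − 0.990010)(1 − 0.987993) = 0.999880
Series (A, B, C, and [0.999880]): 0.790097 × 0.736976 × 0.894044 × 0.999880 = 0.5205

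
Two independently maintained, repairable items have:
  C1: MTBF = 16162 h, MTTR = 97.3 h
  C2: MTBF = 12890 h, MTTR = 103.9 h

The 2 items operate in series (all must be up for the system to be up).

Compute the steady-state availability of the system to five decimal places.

0.98607

A(C1) = MTBF/(MTBF+MTTR) = 16162/(16162+97.3) = 0.994016
A(C2) = MTBF/(MTBF+MTTR) = 12890/(12890+103.9) = 0.992004
Series availability: 0.994016 × 0.992004 = 0.98607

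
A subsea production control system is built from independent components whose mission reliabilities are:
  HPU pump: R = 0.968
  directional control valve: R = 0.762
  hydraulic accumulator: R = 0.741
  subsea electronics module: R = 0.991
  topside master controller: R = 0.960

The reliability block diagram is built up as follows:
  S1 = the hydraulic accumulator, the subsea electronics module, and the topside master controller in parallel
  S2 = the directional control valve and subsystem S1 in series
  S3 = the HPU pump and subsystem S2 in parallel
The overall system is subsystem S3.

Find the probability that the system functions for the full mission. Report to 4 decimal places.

Parallel (hydraulic accumulator, subsea electronics module, and topside master controller): 1 − (1 − 0.741000)(1 − 0.991000)(1 − 0.960000) = 0.999907
Series (directional control valve and [0.999907]): 0.762000 × 0.999907 = 0.761929
Parallel (HPU pump and [0.761929]): 1 − (1 − 0.968000)(1 − 0.761929) = 0.9924

0.9924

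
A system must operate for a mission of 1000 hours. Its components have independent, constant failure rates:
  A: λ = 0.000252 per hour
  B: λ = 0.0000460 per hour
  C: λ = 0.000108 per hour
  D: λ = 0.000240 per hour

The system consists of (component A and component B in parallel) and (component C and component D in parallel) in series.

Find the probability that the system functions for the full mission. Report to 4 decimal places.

R(A) = exp(−0.000252 × 1000) = 0.777245
R(B) = exp(−0.0000460 × 1000) = 0.955042
R(C) = exp(−0.000108 × 1000) = 0.897628
R(D) = exp(−0.000240 × 1000) = 0.786628
Parallel (A and B): 1 − (1 − 0.777245)(1 − 0.955042) = 0.989985
Parallel (C and D): 1 − (1 − 0.897628)(1 − 0.786628) = 0.978157
Series ([0.989985] and [0.978157]): 0.989985 × 0.978157 = 0.9684

0.9684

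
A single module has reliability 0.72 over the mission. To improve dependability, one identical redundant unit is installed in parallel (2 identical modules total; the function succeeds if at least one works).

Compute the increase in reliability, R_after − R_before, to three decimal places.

0.202

R_before = 0.72
R_after = 1 − (1 − 0.72)^2 = 0.922
ΔR = 0.922 − 0.72 = 0.202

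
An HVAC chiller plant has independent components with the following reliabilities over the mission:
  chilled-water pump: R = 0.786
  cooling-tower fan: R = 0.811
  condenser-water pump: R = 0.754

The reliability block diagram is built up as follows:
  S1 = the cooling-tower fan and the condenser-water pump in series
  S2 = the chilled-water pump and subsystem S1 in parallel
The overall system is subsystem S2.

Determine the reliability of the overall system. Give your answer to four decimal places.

0.9169

Series (cooling-tower fan and condenser-water pump): 0.811000 × 0.754000 = 0.611494
Parallel (chilled-water pump and [0.611494]): 1 − (1 − 0.786000)(1 − 0.611494) = 0.9169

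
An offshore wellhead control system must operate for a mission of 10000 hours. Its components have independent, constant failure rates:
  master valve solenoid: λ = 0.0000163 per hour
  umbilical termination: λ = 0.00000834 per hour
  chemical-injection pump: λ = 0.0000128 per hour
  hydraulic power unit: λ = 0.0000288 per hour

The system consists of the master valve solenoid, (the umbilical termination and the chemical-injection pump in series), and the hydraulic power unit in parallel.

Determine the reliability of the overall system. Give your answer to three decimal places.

0.993

R(master valve solenoid) = exp(−0.0000163 × 10000) = 0.84959
R(umbilical termination) = exp(−0.00000834 × 10000) = 0.91998
R(chemical-injection pump) = exp(−0.0000128 × 10000) = 0.87985
R(hydraulic power unit) = exp(−0.0000288 × 10000) = 0.74976
Series (umbilical termination and chemical-injection pump): 0.91998 × 0.87985 = 0.80944
Parallel (master valve solenoid, [0.80944], and hydraulic power unit): 1 − (1 − 0.84959)(1 − 0.80944)(1 − 0.74976) = 0.993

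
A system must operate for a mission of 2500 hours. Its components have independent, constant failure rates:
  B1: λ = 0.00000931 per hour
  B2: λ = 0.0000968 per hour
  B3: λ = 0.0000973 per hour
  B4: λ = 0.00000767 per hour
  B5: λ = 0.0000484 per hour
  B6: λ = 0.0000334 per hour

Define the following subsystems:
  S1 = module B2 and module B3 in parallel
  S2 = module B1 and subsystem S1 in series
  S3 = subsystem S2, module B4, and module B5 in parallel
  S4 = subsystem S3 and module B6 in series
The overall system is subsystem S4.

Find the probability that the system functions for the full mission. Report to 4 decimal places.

0.9198

R(B1) = exp(−0.00000931 × 2500) = 0.976994
R(B2) = exp(−0.0000968 × 2500) = 0.785056
R(B3) = exp(−0.0000973 × 2500) = 0.784075
R(B4) = exp(−0.00000767 × 2500) = 0.981008
R(B5) = exp(−0.0000484 × 2500) = 0.886034
R(B6) = exp(−0.0000334 × 2500) = 0.919891
Parallel (B2 and B3): 1 − (1 − 0.785056)(1 − 0.784075) = 0.953588
Series (B1 and [0.953588]): 0.976994 × 0.953588 = 0.931650
Parallel ([0.931650], B4, and B5): 1 − (1 − 0.931650)(1 − 0.981008)(1 − 0.886034) = 0.999852
Series ([0.999852] and B6): 0.999852 × 0.919891 = 0.9198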